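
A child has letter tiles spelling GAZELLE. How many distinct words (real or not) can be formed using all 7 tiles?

1260

GAZELLE has 7 letters with E appearing twice and L appearing twice.
So there are 7! / (2!·2!) = 1260 distinguishable arrangements.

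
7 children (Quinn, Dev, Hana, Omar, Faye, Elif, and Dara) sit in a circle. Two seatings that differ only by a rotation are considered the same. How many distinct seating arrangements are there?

720

Around a circle, 7 distinct people have 7!/7 = (6)! = 720 rotationally distinct seatings.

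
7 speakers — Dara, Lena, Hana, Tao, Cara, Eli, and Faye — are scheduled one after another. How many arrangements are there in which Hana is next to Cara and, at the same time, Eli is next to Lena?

Treat {Hana,Cara} as one block (2 orders) and {Eli,Lena} as another (2 orders).
That leaves 5 units to arrange: 2 × 2 × 5! = 4 × 120 = 480.

480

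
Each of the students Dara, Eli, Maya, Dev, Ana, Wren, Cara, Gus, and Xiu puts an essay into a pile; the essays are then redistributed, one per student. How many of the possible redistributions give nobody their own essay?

133496

Count assignments avoiding every fixed point. For any j of the 9 students fixed to their own essay, the other 9−j can be arranged in (9−j)! ways.
By inclusion–exclusion this is Σ_{j=0}^{9} (−1)^j C(9,j)·(9−j)!.
Computing: 362880 − 362880 + 181440 − 60480 + 15120 − 3024 + 504 − 72 + 9 − 1 = 133496.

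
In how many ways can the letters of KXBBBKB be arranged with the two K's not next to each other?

Total arrangements of KXBBBKB: 7!/(4!·2!) = 105.
If the two K's are adjacent, glue them into one block, leaving 6 items to arrange: (6)!/(4!) = 30 ways.
Hence 105 − 30 = 75.

75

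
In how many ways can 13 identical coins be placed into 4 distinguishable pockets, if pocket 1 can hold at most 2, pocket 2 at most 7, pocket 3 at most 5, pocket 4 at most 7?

By stars and bars, unrestricted non-negative solutions to x_1+…+x_4 = 13 number C(13+3,3) = 560.
Subtract solutions that violate a single cap (substitute x_i' = x_i − (cap_i+1)): x_1 ≥ 3 gives C(13,3) = 286; x_2 ≥ 8 gives C(8,3) = 56; x_3 ≥ 6 gives C(10,3) = 120; x_4 ≥ 8 gives C(8,3) = 56. Together 518.
Add back pairs where two caps are both exceeded: 10 + 35 + 10 + 0 + 0 + 0 = 55.
By inclusion–exclusion the count is 560 − 518 + 55 = 97.

97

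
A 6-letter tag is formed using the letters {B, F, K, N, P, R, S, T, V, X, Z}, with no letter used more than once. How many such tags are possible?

Choose and order 6 of the 11 symbols: the first letter has 11 options, the next 10, and so on down to 6.
That product is 11 × 10 × 9 × 8 × 7 × 6 = 332640.

332640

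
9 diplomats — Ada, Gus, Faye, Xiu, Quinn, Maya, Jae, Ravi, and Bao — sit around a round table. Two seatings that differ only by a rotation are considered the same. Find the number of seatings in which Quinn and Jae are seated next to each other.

10080

Treat {Quinn, Jae} as one unit (2 internal orders) and seat the resulting 8 units around the table: (7)! circular arrangements.
So 2 × (7)! = 2 × 5040 = 10080.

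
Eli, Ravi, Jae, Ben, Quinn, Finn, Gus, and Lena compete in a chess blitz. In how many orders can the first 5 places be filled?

This is an ordered selection of 5 from 8: P(8,5).
That gives 8 × 7 × 6 × 5 × 4 = 6720.

6720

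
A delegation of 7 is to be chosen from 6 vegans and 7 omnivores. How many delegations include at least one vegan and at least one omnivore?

1715

With no constraint there are C(13,7) = 1716 possible selections.
Selections missing a whole group: no vegans → C(7,7) = 1; no omnivores → C(6,7) = 0.
Both groups omitted at once is impossible, so 1716 − 1 = 1715.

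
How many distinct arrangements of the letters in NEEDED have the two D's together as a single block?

Treat the 2 copies of D as a single block. The multiset to arrange is then {DD, E, E, E, N}, 5 items in all.
That gives (5)!/(3!) = 20 arrangements.

20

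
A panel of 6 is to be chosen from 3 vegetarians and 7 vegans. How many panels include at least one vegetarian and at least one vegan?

203

With no constraint there are C(10,6) = 210 possible selections.
Selections missing a whole group: no vegetarians → C(7,6) = 7; no vegans → C(3,6) = 0.
Both groups omitted at once is impossible, so 210 − 7 = 203.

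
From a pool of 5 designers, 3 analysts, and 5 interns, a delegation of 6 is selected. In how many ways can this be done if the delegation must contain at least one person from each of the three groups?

1450

Unrestricted: C(13,6) = 1716 ways to pick any 6 of the 13.
Selections missing a whole group: no designers → C(8,6) = 28; no analysts → C(10,6) = 210; no interns → C(8,6) = 28.
Add back selections omitting two groups (i.e. drawn from a single group): C(5,6) + C(3,6) + C(5,6) = 0.
By inclusion–exclusion: 1716 − 266 + 0 = 1450.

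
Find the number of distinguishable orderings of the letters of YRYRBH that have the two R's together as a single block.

60

Treat the 2 copies of R as a single block. The multiset to arrange is then {RR, B, H, Y, Y}, 5 items in all.
That gives (5)!/(2!) = 60 arrangements.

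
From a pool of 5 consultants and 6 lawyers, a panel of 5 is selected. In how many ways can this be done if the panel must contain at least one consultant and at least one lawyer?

455

With no constraint there are C(11,5) = 462 possible selections.
Selections missing a whole group: no consultants → C(6,5) = 6; no lawyers → C(5,5) = 1.
Both groups omitted at once is impossible, so 462 − 7 = 455.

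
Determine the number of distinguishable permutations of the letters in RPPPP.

Letter multiplicities in RPPPP: P×4, R×1.
The number of distinct arrangements is 5!/(4!) = 120/24 = 5.

5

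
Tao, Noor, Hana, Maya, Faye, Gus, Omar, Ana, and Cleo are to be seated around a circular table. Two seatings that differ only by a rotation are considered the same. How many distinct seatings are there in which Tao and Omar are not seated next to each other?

Without the restriction there are (8)! = 40320 seatings.
Seatings with Tao beside Omar: treat them as a block with 2 internal orders, giving 2 × (7)! = 10080.
Subtracting, 40320 − 10080 = 30240.

30240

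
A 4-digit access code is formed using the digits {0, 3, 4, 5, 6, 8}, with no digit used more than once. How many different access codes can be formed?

360

Choose and order 4 of the 6 symbols: the first digit has 6 options, the next 5, then 4, 3.
6 × 5 × 4 × 3 = 360.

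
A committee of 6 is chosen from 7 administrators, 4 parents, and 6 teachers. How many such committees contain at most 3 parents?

12298

Split by how many parents are chosen (0 through 3).
Sum: C(4,0)·C(13,6) + C(4,1)·C(13,5) + C(4,2)·C(13,4) + C(4,3)·C(13,3) = 1716 + 5148 + 4290 + 1144 = 12298.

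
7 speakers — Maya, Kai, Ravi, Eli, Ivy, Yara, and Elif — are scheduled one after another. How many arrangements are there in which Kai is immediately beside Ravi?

Place the 5 others and the Kai-Ravi pair as 6 objects in a line; the pair has 2 internal arrangements.
That gives 2 × 6! = 2 × 720 = 1440.

1440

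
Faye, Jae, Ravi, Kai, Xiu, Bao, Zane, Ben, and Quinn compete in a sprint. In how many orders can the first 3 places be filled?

There are 9 choices for 1st place, 8 for 2nd, and 7 for 3rd.
That gives 9 × 8 × 7 = 504.

504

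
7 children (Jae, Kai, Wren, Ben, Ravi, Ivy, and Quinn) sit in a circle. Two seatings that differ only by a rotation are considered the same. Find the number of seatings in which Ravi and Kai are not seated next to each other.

480

All circular seatings of 7 people number (6)! = 720.
Seatings with Ravi beside Kai: treat them as a block with 2 internal orders, giving 2 × (5)! = 240.
Subtracting, 720 − 240 = 480.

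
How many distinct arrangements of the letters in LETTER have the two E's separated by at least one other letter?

There are 6!/(2!·2!) = 180 arrangements of LETTER in total.
If the two E's are adjacent, glue them into one block, leaving 5 items to arrange: (5)!/(2!) = 60 ways.
Subtracting, 180 − 60 = 120 arrangements keep the E's apart.

120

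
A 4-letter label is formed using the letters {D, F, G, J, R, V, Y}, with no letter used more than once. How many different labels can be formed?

840

Choose and order 4 of the 7 symbols: the first letter has 7 options, the next 6, then 5, 4.
7 × 6 × 5 × 4 = 840.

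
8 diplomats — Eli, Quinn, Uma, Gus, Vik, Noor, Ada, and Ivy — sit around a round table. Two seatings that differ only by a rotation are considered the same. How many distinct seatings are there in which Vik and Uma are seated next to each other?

1440

Glue Vik and Uma into a block (2 internal orders). Seating 7 units around a circle gives (6)! arrangements.
So 2 × (6)! = 2 × 720 = 1440.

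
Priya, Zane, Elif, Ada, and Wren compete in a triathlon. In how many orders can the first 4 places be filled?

There are 5 choices for 1st place, 4 for 2nd, and so on down to 2 for position 4.
That gives 5 × 4 × 3 × 2 = 120.

120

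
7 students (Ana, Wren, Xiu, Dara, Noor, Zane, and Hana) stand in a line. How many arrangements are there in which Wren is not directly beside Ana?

3600

There are 7! = 5040 arrangements in all. If Wren and Ana are adjacent, merging them into one block gives 2·(6)! = 1440 arrangements.
So 5040 − 1440 = 3600 arrangements keep them apart.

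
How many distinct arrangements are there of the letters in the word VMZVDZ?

180

VMZVDZ has 6 letters with V appearing twice and Z appearing twice.
Dividing 6! = 720 by 2!·2! = 4 for the repeated letters gives 180.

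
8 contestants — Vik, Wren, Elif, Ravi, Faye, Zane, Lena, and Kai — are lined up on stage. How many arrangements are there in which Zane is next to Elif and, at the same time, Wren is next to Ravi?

Treat {Zane,Elif} as one block (2 orders) and {Wren,Ravi} as another (2 orders).
That leaves 6 units to arrange: 2 × 2 × 6! = 4 × 720 = 2880.

2880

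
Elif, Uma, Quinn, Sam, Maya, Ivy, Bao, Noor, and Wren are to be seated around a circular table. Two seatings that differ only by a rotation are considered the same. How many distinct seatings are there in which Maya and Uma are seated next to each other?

Glue Maya and Uma into a block (2 internal orders). Seating 8 units around a circle gives (7)! arrangements.
So 2 × (7)! = 2 × 5040 = 10080.

10080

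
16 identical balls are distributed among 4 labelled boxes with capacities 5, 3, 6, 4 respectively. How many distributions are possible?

10

Ignoring the caps, the number of non-negative solutions to x_1+…+x_4 = 16 is C(19,3) = 969.
Subtract solutions that violate a single cap (substitute x_i' = x_i − (cap_i+1)): x_1 ≥ 6 gives C(13,3) = 286; x_2 ≥ 4 gives C(15,3) = 455; x_3 ≥ 7 gives C(12,3) = 220; x_4 ≥ 5 gives C(14,3) = 364. Together 1325.
Add back pairs where two caps are both exceeded: 84 + 20 + 56 + 56 + 120 + 35 = 371.
Subtract triples: 0 + 4 + 0 + 1 = 5.
By inclusion–exclusion the count is 969 − 1325 + 371 − 5 = 10.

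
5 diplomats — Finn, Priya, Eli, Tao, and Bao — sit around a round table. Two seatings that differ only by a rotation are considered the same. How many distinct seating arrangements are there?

24

Fix one person's seat to break rotational symmetry; the remaining 4 people can be arranged in (4)! = 24 ways.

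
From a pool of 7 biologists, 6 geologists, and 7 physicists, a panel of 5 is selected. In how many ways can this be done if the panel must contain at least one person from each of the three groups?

10976

Unrestricted: C(20,5) = 15504 ways to pick any 5 of the 20.
Selections missing a whole group: no biologists → C(13,5) = 1287; no geologists → C(14,5) = 2002; no physicists → C(13,5) = 1287.
Add back selections omitting two groups (i.e. drawn from a single group): C(7,5) + C(6,5) + C(7,5) = 48.
By inclusion–exclusion: 15504 − 4576 + 48 = 10976.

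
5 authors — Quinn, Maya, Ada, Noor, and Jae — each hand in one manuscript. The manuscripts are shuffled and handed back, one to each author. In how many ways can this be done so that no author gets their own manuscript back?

44

This is the derangement count D_5: permutations of 5 items with no fixed point.
By inclusion–exclusion this is Σ_{j=0}^{5} (−1)^j C(5,j)·(5−j)!.
Computing: 120 − 120 + 60 − 20 + 5 − 1 = 44.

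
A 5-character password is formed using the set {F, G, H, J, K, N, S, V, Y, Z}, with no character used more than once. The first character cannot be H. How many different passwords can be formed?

The first character has 10−1 = 9 choices (anything except H).
The remaining 4 characters are filled from the other 9 symbols without repetition: 9 × 8 × 7 × 6 = 3024.
Total: 9 × 3024 = 27216.

27216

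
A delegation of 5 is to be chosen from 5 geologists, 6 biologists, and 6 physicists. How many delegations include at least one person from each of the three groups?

With no constraint there are C(17,5) = 6188 possible selections.
Subtract selections that omit an entire group: no geologists → C(12,5) = 792; no biologists → C(11,5) = 462; no physicists → C(11,5) = 462.
Add back selections omitting two groups (i.e. drawn from a single group): C(5,5) + C(6,5) + C(6,5) = 13.
By inclusion–exclusion: 6188 − 1716 + 13 = 4485.

4485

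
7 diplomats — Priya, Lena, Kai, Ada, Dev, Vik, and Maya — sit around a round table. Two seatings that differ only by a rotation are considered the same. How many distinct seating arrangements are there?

720

Fix one person's seat to break rotational symmetry; the remaining 6 people can be arranged in (6)! = 720 ways.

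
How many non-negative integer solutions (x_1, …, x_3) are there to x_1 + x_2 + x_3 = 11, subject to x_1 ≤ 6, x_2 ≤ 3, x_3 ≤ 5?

10

Without the upper bounds there are C(13,2) = 78 ways to split 11 among 3 variables.
Subtract solutions that violate a single cap (substitute x_i' = x_i − (cap_i+1)): x_1 ≥ 7 gives C(6,2) = 15; x_2 ≥ 4 gives C(9,2) = 36; x_3 ≥ 6 gives C(7,2) = 21. Together 72.
Add back pairs where two caps are both exceeded: 1 + 0 + 3 = 4.
By inclusion–exclusion the count is 78 − 72 + 4 = 10.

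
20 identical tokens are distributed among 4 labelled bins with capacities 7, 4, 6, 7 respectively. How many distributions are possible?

By stars and bars, unrestricted non-negative solutions to x_1+…+x_4 = 20 number C(20+3,3) = 1771.
Subtract solutions that violate a single cap (substitute x_i' = x_i − (cap_i+1)): x_1 ≥ 8 gives C(15,3) = 455; x_2 ≥ 5 gives C(18,3) = 816; x_3 ≥ 7 gives C(16,3) = 560; x_4 ≥ 8 gives C(15,3) = 455. Together 2286.
Add back pairs where two caps are both exceeded: 120 + 56 + 35 + 165 + 120 + 56 = 552.
Subtract triples: 1 + 0 + 0 + 1 = 2.
By inclusion–exclusion the count is 1771 − 2286 + 552 − 2 = 35.

35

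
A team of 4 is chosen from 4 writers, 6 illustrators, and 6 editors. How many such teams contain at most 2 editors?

1605

Split by how many editors are chosen (0 through 2).
Sum: C(6,0)·C(10,4) + C(6,1)·C(10,3) + C(6,2)·C(10,2) = 210 + 720 + 675 = 1605.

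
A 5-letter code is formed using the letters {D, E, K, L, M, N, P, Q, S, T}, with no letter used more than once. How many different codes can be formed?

Choose and order 5 of the 10 symbols: the first letter has 10 options, the next 9, and so on down to 6.
That product is 10 × 9 × 8 × 7 × 6 = 30240.

30240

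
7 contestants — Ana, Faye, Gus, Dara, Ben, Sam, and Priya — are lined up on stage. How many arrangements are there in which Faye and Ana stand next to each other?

Treat {Faye, Ana} as a single unit. There are 6 units to order, and the pair itself can be ordered 2 ways.
That gives 2 × 6! = 2 × 720 = 1440.

1440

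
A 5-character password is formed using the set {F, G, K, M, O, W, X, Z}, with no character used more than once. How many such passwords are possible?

Choose and order 5 of the 8 symbols: the first character has 8 options, the next 7, and so on down to 4.
8 × 7 × 6 × 5 × 4 = 6720.

6720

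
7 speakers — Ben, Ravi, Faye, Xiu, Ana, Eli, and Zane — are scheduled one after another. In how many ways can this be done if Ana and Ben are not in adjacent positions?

Of the 7! = 5040 arrangements, those with Ana and Ben adjacent number 2 × 6! = 1440 (treat the pair as a block with 2 internal orders).
Complementary counting: 5040 − 1440 = 3600.

3600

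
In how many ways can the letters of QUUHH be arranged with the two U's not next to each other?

18

There are 5!/(2!·2!) = 30 arrangements of QUUHH in total.
If the two U's are adjacent, glue them into one block, leaving 4 items to arrange: (4)!/(2!) = 12 ways.
Subtracting, 30 − 12 = 18 arrangements keep the U's apart.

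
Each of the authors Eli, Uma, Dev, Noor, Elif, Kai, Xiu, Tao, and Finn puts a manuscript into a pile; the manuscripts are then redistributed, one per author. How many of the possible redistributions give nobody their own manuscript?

133496

This is the derangement count D_9: permutations of 9 items with no fixed point.
By inclusion–exclusion this is Σ_{j=0}^{9} (−1)^j C(9,j)·(9−j)!.
Computing: 362880 − 362880 + 181440 − 60480 + 15120 − 3024 + 504 − 72 + 9 − 1 = 133496.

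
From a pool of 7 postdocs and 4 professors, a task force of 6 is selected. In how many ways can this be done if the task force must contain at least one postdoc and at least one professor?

455

Unrestricted: C(11,6) = 462 ways to pick any 6 of the 11.
Subtract selections that omit an entire group: no postdocs → C(4,6) = 0; no professors → C(7,6) = 7.
Both groups omitted at once is impossible, so 462 − 7 = 455.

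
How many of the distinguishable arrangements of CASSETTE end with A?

630

Fix A in the last position and arrange the remaining 7 letters.
Those 7 letters have E appearing twice, S appearing twice, and T appearing twice, giving (7)!/(2!·2!·2!) = 630.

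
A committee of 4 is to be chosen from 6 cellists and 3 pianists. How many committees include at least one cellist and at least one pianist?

111

With no constraint there are C(9,4) = 126 possible selections.
Subtract selections that omit an entire group: no cellists → C(3,4) = 0; no pianists → C(6,4) = 15.
Both groups omitted at once is impossible, so 126 − 15 = 111.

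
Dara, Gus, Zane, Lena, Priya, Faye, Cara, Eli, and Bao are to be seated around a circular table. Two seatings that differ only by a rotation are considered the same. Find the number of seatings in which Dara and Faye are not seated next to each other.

All circular seatings of 9 people number (8)! = 40320.
Those with Dara next to Faye: fuse the pair into one unit and seat 8 units around a circle — 2·(7)! = 10080.
Subtracting, 40320 − 10080 = 30240.

30240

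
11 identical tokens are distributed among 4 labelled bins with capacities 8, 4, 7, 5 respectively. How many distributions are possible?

195

Without the upper bounds there are C(14,3) = 364 ways to split 11 among 4 bins.
Subtract solutions that violate a single cap (substitute x_i' = x_i − (cap_i+1)): x_1 ≥ 9 gives C(5,3) = 10; x_2 ≥ 5 gives C(9,3) = 84; x_3 ≥ 8 gives C(6,3) = 20; x_4 ≥ 6 gives C(8,3) = 56. Together 170.
Add back pairs where two caps are both exceeded: 0 + 0 + 0 + 0 + 1 + 0 = 1.
By inclusion–exclusion the count is 364 − 170 + 1 = 195.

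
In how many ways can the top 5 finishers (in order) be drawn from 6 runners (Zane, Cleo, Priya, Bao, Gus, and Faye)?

This is an ordered selection of 5 from 6: P(6,5).
That gives 6 × 5 × 4 × 3 × 2 = 720.

720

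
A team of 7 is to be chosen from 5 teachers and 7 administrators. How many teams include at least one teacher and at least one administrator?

With no constraint there are C(12,7) = 792 possible selections.
Selections missing a whole group: no teachers → C(7,7) = 1; no administrators → C(5,7) = 0.
Both groups omitted at once is impossible, so 792 − 1 = 791.

791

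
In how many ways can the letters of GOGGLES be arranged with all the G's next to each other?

Treat the 3 copies of G as a single block. The multiset to arrange is then {GGG, E, L, O, S}, 5 items in all.
All 5 items are distinct, so there are (5)! = 120 arrangements.

120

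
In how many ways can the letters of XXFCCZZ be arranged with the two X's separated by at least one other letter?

Total arrangements of XXFCCZZ: 7!/(2!·2!·2!) = 630.
Arrangements with the X's together: treat XX as one letter, giving (6)!/(2!·2!) = 180.
Hence 630 − 180 = 450.

450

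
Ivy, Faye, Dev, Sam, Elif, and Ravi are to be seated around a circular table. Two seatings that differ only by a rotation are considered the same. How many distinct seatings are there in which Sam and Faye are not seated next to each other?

Without the restriction there are (5)! = 120 seatings.
Seatings with Sam beside Faye: treat them as a block with 2 internal orders, giving 2 × (4)! = 48.
Subtracting, 120 − 48 = 72.

72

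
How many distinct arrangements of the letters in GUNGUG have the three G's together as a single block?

12

Treat the 3 copies of G as a single block. The multiset to arrange is then {GGG, N, U, U}, 4 items in all.
That gives (4)!/(2!) = 12 arrangements.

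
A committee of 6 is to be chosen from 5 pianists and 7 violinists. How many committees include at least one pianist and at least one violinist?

Unrestricted: C(12,6) = 924 ways to pick any 6 of the 12.
Selections missing a whole group: no pianists → C(7,6) = 7; no violinists → C(5,6) = 0.
Both groups omitted at once is impossible, so 924 − 7 = 917.

917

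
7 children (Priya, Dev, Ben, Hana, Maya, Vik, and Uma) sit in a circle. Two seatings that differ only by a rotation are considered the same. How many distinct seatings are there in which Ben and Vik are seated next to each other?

Treat {Ben, Vik} as one unit (2 internal orders) and seat the resulting 6 units around the table: (5)! circular arrangements.
So 2 × (5)! = 2 × 120 = 240.

240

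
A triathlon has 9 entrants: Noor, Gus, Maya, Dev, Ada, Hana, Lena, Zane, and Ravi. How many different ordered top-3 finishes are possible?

504

This is an ordered selection of 3 from 9: P(9,3).
That gives 9 × 8 × 7 = 504.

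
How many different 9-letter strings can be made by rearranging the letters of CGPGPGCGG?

756

CGPGPGCGG has 9 letters with C appearing twice, G appearing 5 times, and P appearing twice.
The number of distinct arrangements is 9!/(5!·2!·2!) = 362880/480 = 756.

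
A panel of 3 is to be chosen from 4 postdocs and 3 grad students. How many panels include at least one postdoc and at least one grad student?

30

With no constraint there are C(7,3) = 35 possible selections.
Selections missing a whole group: no postdocs → C(3,3) = 1; no grad students → C(4,3) = 4.
Both groups omitted at once is impossible, so 35 − 5 = 30.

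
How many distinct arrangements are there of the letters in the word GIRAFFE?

2520

The 7 letters of GIRAFFE have repeats: F appearing twice.
Dividing 7! = 5040 by 2! = 2 for the repeated letters gives 2520.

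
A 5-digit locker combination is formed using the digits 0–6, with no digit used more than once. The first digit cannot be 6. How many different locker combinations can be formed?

2160

The first digit has 7−1 = 6 choices (anything except 6).
The remaining 4 digits are filled from the other 6 symbols without repetition: 6 × 5 × 4 × 3 = 360.
Total: 6 × 360 = 2160.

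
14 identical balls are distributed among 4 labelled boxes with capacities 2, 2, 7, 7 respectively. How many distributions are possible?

27

Ignoring the caps, the number of non-negative solutions to x_1+…+x_4 = 14 is C(17,3) = 680.
Subtract solutions that violate a single cap (substitute x_i' = x_i − (cap_i+1)): x_1 ≥ 3 gives C(14,3) = 364; x_2 ≥ 3 gives C(14,3) = 364; x_3 ≥ 8 gives C(9,3) = 84; x_4 ≥ 8 gives C(9,3) = 84. Together 896.
Add back pairs where two caps are both exceeded: 165 + 20 + 20 + 20 + 20 + 0 = 245.
Subtract triples: 1 + 1 + 0 + 0 = 2.
By inclusion–exclusion the count is 680 − 896 + 245 − 2 = 27.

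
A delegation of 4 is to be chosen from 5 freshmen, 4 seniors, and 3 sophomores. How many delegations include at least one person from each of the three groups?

270

Unrestricted: C(12,4) = 495 ways to pick any 4 of the 12.
Subtract selections that omit an entire group: no freshmen → C(7,4) = 35; no seniors → C(8,4) = 70; no sophomores → C(9,4) = 126.
Add back selections omitting two groups (i.e. drawn from a single group): C(5,4) + C(4,4) + C(3,4) = 6.
By inclusion–exclusion: 495 − 231 + 6 = 270.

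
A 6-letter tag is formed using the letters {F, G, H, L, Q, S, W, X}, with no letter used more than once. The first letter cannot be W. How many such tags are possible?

17640

The first letter has 8−1 = 7 choices (anything except W).
The remaining 5 letters are filled from the other 7 symbols without repetition: 7 × 6 × 5 × 4 × 3 = 2520.
Total: 7 × 2520 = 17640.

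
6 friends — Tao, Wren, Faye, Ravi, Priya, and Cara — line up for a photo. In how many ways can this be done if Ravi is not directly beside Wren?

There are 6! = 720 arrangements in all. If Ravi and Wren are adjacent, merging them into one block gives 2·(5)! = 240 arrangements.
So 720 − 240 = 480 arrangements keep them apart.

480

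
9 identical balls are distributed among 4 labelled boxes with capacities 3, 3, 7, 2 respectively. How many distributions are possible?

44

Ignoring the caps, the number of non-negative solutions to x_1+…+x_4 = 9 is C(12,3) = 220.
Subtract solutions that violate a single cap (substitute x_i' = x_i − (cap_i+1)): x_1 ≥ 4 gives C(8,3) = 56; x_2 ≥ 4 gives C(8,3) = 56; x_3 ≥ 8 gives C(4,3) = 4; x_4 ≥ 3 gives C(9,3) = 84. Together 200.
Add back pairs where two caps are both exceeded: 4 + 0 + 10 + 0 + 10 + 0 = 24.
By inclusion–exclusion the count is 220 − 200 + 24 = 44.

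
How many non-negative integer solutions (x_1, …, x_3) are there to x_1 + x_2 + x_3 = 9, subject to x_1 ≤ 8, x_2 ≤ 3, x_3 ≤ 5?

23

Without the upper bounds there are C(11,2) = 55 ways to split 9 among 3 variables.
Subtract solutions that violate a single cap (substitute x_i' = x_i − (cap_i+1)): x_1 ≥ 9 gives C(2,2) = 1; x_2 ≥ 4 gives C(7,2) = 21; x_3 ≥ 6 gives C(5,2) = 10. Together 32.
No two caps can be exceeded simultaneously, so the pair terms are all 0.
By inclusion–exclusion the count is 55 − 32 + 0 = 23.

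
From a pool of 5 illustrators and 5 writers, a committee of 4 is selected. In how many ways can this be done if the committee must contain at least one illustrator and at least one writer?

200

Unrestricted: C(10,4) = 210 ways to pick any 4 of the 10.
Selections missing a whole group: no illustrators → C(5,4) = 5; no writers → C(5,4) = 5.
Both groups omitted at once is impossible, so 210 − 10 = 200.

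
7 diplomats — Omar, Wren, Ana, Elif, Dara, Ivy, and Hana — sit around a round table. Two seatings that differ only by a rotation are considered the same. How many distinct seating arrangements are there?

Fix one person's seat to break rotational symmetry; the remaining 6 people can be arranged in (6)! = 720 ways.

720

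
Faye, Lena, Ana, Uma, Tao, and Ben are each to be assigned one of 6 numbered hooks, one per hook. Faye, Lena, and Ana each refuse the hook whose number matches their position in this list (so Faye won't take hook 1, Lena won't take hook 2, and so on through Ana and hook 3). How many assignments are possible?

426

Let Aᵢ (for i ∈ {1, 2, 3}) be the placements that put person i in their forbidden hook. Any j of these fix j positions, leaving (6−j)! ways to fill the rest, and there are C(3,j) ways to pick which j.
By inclusion–exclusion, the number of valid placements is Σ_{j=0}^{3} (−1)^j C(3,j)·(6−j)!.
Computing: 720 − 360 + 72 − 6 = 426.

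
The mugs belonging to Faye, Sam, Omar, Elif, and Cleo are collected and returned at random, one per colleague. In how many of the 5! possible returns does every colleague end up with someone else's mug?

Count assignments avoiding every fixed point. For any j of the 5 colleagues fixed to their own mug, the other 5−j can be arranged in (5−j)! ways.
By inclusion–exclusion this is Σ_{j=0}^{5} (−1)^j C(5,j)·(5−j)!.
Computing: 120 − 120 + 60 − 20 + 5 − 1 = 44.

44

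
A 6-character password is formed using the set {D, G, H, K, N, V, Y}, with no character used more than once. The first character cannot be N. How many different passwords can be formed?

The first character has 7−1 = 6 choices (anything except N).
The remaining 5 characters are filled from the other 6 symbols without repetition: 6 × 5 × 4 × 3 × 2 = 720.
Total: 6 × 720 = 4320.

4320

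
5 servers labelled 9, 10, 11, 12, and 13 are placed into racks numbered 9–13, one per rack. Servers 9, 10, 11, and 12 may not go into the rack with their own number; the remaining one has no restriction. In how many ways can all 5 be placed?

Let Aᵢ (for 9 ≤ i ≤ 12) be the placements that put server i in its forbidden rack. Any j of these fix j positions, leaving (5−j)! ways to fill the rest, and there are C(4,j) ways to pick which j.
By inclusion–exclusion, the number of valid placements is Σ_{j=0}^{4} (−1)^j C(4,j)·(5−j)!.
Computing: 120 − 96 + 36 − 8 + 1 = 53.

53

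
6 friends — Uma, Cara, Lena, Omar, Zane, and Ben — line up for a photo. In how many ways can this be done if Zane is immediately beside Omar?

240

Place the 4 others and the Zane-Omar pair as 5 objects in a line; the pair has 2 internal arrangements.
That gives 2 × 5! = 2 × 120 = 240.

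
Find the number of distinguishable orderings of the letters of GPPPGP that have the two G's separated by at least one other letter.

10

Total arrangements of GPPPGP: 6!/(4!·2!) = 15.
Arrangements with the G's together: treat GG as one letter, giving (5)!/(4!) = 5.
Subtracting, 15 − 5 = 10 arrangements keep the G's apart.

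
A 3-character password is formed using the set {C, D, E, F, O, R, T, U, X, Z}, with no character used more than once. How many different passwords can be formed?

720

With no repetition, fill the 3 characters in order: 10 choices, then 9, down to 8.
That product is 10 × 9 × 8 = 720.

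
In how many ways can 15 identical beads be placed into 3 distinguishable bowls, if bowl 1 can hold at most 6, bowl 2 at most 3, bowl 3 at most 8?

Without the upper bounds there are C(17,2) = 136 ways to split 15 among 3 bowls.
Subtract solutions that violate a single cap (substitute x_i' = x_i − (cap_i+1)): x_1 ≥ 7 gives C(10,2) = 45; x_2 ≥ 4 gives C(13,2) = 78; x_3 ≥ 9 gives C(8,2) = 28. Together 151.
Add back pairs where two caps are both exceeded: 15 + 0 + 6 = 21.
By inclusion–exclusion the count is 136 − 151 + 21 = 6.

6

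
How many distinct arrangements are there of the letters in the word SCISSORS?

1680

Letter multiplicities in SCISSORS: C×1, I×1, O×1, R×1, S×4.
Dividing 8! = 40320 by 4! = 24 for the repeated letters gives 1680.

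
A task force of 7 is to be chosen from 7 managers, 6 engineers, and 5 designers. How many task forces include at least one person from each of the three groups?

28987

Unrestricted: C(18,7) = 31824 ways to pick any 7 of the 18.
Subtract selections that omit an entire group: no managers → C(11,7) = 330; no engineers → C(12,7) = 792; no designers → C(13,7) = 1716.
Add back selections omitting two groups (i.e. drawn from a single group): C(7,7) + C(6,7) + C(5,7) = 1.
By inclusion–exclusion: 31824 − 2838 + 1 = 28987.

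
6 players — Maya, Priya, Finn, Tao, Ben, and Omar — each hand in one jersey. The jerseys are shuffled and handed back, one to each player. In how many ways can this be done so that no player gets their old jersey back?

Count assignments avoiding every fixed point. For any j of the 6 players fixed to their old jersey, the other 6−j can be arranged in (6−j)! ways.
By inclusion–exclusion this is Σ_{j=0}^{6} (−1)^j C(6,j)·(6−j)!.
Computing: 720 − 720 + 360 − 120 + 30 − 6 + 1 = 265.

265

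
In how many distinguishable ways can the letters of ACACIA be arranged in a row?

ACACIA has 6 letters with A appearing 3 times and C appearing twice.
The number of distinct arrangements is 6!/(3!·2!) = 720/12 = 60.

60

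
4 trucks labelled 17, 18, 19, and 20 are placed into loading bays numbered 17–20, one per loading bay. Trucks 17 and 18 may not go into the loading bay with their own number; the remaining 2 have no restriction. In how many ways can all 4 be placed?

14

Let Aᵢ (for i ∈ {17, 18}) be the placements that put truck i in its forbidden loading bay. Any j of these fix j positions, leaving (4−j)! ways to fill the rest, and there are C(2,j) ways to pick which j.
By inclusion–exclusion, the number of valid placements is Σ_{j=0}^{2} (−1)^j C(2,j)·(4−j)!.
Computing: 24 − 12 + 2 = 14.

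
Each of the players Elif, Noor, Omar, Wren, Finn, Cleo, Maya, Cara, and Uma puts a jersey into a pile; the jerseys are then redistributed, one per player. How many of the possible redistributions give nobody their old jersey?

133496

This is the derangement count D_9: permutations of 9 items with no fixed point.
By inclusion–exclusion this is Σ_{j=0}^{9} (−1)^j C(9,j)·(9−j)!.
Computing: 362880 − 362880 + 181440 − 60480 + 15120 − 3024 + 504 − 72 + 9 − 1 = 133496.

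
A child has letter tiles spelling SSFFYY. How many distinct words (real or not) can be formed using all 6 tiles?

Letter multiplicities in SSFFYY: F×2, S×2, Y×2.
The number of distinct arrangements is 6!/(2!·2!·2!) = 720/8 = 90.

90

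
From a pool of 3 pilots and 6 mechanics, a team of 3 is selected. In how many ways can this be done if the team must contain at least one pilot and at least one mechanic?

Total 3-person selections from all 9: C(9,3) = 84.
Selections missing a whole group: no pilots → C(6,3) = 20; no mechanics → C(3,3) = 1.
Both groups omitted at once is impossible, so 84 − 21 = 63.

63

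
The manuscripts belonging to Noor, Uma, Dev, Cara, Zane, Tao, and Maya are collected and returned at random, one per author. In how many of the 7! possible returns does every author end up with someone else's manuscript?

Count assignments avoiding every fixed point. For any j of the 7 authors fixed to their own manuscript, the other 7−j can be arranged in (7−j)! ways.
By inclusion–exclusion this is Σ_{j=0}^{7} (−1)^j C(7,j)·(7−j)!.
Computing: 5040 − 5040 + 2520 − 840 + 210 − 42 + 7 − 1 = 1854.

1854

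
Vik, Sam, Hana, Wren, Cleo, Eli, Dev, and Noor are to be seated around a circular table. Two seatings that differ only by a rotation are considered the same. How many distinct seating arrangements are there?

5040

Seat Vik anywhere (absorbing the rotational symmetry), then permute the other 7: (7)! = 5040.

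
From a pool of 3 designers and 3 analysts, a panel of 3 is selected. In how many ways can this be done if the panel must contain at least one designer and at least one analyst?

18

With no constraint there are C(6,3) = 20 possible selections.
Selections missing a whole group: no designers → C(3,3) = 1; no analysts → C(3,3) = 1.
Both groups omitted at once is impossible, so 20 − 2 = 18.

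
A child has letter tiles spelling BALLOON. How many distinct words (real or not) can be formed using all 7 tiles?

1260

Letter multiplicities in BALLOON: A×1, B×1, L×2, N×1, O×2.
Dividing 7! = 5040 by 2!·2! = 4 for the repeated letters gives 1260.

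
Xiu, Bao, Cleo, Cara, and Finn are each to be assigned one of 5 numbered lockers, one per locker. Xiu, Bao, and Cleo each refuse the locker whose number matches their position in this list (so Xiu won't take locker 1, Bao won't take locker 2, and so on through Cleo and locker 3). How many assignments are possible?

Let Aᵢ (for i ∈ {1, 2, 3}) be the placements that put person i in their forbidden locker. Any j of these fix j positions, leaving (5−j)! ways to fill the rest, and there are C(3,j) ways to pick which j.
By inclusion–exclusion, the number of valid placements is Σ_{j=0}^{3} (−1)^j C(3,j)·(5−j)!.
Computing: 120 − 72 + 18 − 2 = 64.

64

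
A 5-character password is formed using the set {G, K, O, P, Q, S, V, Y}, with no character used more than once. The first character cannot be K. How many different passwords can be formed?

5880

The first character has 8−1 = 7 choices (anything except K).
The remaining 4 characters are filled from the other 7 symbols without repetition: 7 × 6 × 5 × 4 = 840.
Total: 7 × 840 = 5880.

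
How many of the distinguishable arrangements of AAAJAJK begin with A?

With the first slot taken by A, it remains to arrange the other 6 letters (AAJAJK).
Those 6 letters have A appearing 3 times and J appearing twice, giving (6)!/(3!·2!) = 60.

60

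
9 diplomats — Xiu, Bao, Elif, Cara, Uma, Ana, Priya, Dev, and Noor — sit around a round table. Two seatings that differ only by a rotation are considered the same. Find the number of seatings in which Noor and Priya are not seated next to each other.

Without the restriction there are (8)! = 40320 seatings.
Seatings with Noor beside Priya: treat them as a block with 2 internal orders, giving 2 × (7)! = 10080.
Subtracting, 40320 − 10080 = 30240.

30240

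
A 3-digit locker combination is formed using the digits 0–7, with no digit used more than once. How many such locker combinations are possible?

With no repetition, fill the 3 digits in order: 8 choices, then 7, down to 6.
That product is 8 × 7 × 6 = 336.

336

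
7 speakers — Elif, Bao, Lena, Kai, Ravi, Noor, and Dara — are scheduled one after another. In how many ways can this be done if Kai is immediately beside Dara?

1440

Place the 5 others and the Kai-Dara pair as 6 objects in a line; the pair has 2 internal arrangements.
So the count is 2·(6)! = 1440.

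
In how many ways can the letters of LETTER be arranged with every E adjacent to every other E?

60

Treat the 2 copies of E as a single block. The multiset to arrange is then {EE, L, R, T, T}, 5 items in all.
That gives (5)!/(2!) = 60 arrangements.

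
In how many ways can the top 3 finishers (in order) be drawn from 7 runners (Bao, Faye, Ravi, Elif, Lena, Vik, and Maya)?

This is an ordered selection of 3 from 7: P(7,3).
That gives 7 × 6 × 5 = 210.

210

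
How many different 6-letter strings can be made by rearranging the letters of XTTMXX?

XTTMXX has 6 letters with T appearing twice and X appearing 3 times.
So there are 6! / (3!·2!) = 60 distinguishable arrangements.

60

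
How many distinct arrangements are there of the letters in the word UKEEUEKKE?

Letter multiplicities in UKEEUEKKE: E×4, K×3, U×2.
So there are 9! / (4!·3!·2!) = 1260 distinguishable arrangements.

1260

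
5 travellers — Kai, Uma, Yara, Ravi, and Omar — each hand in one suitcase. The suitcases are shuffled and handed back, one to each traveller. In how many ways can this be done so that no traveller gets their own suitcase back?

44

Let Aᵢ be the assignments in which traveller i gets their own suitcase. We want the size of the complement of A₁∪…∪A_5.
By inclusion–exclusion this is Σ_{j=0}^{5} (−1)^j C(5,j)·(5−j)!.
Computing: 120 − 120 + 60 − 20 + 5 − 1 = 44.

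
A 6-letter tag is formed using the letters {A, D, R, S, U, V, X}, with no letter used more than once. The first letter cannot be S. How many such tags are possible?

4320

The first letter has 7−1 = 6 choices (anything except S).
The remaining 5 letters are filled from the other 6 symbols without repetition: 6 × 5 × 4 × 3 × 2 = 720.
Total: 6 × 720 = 4320.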